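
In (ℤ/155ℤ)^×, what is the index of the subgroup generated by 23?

6

By Lagrange's theorem, ord_155(23) divides φ(155) = φ(5·31) = (5−1)·(31−1) = 4·30 = 120 = 2^3 · 3 · 5.
Divisors of 120: 1, 2, 3, 4, 5, 6, 8, 10, 12, 15, 20, 24, 30, 40, 60, 120.
Evaluate successive powers at the divisors of 120:
23^1 ≡ 23
23^2 ≡ 64
23^3 ≡ 77
23^4 ≡ 66
23^5 ≡ 123
23^6 ≡ 39
23^8 ≡ 16
23^10 ≡ 94
23^12 ≡ 126
23^15 ≡ 92
23^20 ≡ 1
Thus |⟨23⟩| = ord(23) = 20.
[(Z/155Z)^× : ⟨23⟩] = 120/20 = 6.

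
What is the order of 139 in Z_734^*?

The order of 139 must divide φ(734) = φ(2)·φ(367) = 1·366 = 366 = 2 · 3 · 61.
Divisors of 366: 1, 2, 3, 6, 61, 122, 183, 366.
Test each divisor d:
139^1 ≡ 139
139^2 ≡ 237
139^3 ≡ 647
139^6 ≡ 229
139^61 ≡ 651
139^122 ≡ 283
139^183 ≡ 733
139^366 ≡ 1
Therefore the multiplicative order of 139 modulo 734 is 366.

366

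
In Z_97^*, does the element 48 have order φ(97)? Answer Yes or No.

φ(97) = 97 − 1 = 96 = 2^5 · 3.
An element g generates (Z/97Z)^× iff g^(96/q) ≢ 1 (mod 97) for each prime q ∈ {2, 3}.
48^48 ≡ 1 (mod 97)  [q = 2: ≡ 1 ✗]
48^32 ≡ 61 (mod 97)  [q = 3: ≢ 1 ✓]
48^48 ≡ 1 shows ord(48) | 48, strictly less than φ(97); not a primitive root.

No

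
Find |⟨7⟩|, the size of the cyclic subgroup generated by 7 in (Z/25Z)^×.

4

The order of 7 must divide φ(25) = φ(5^2) = 5·(5−1) = 20 = 2^2 · 5.
Divisors of 20: 1, 2, 4, 5, 10, 20.
Compute 7^d (mod 25) for the divisors d until we hit 1:
7^1 ≡ 7 (mod 25)
7^2 ≡ 24 (mod 25)
7^4 ≡ 1 (mod 25) ✓
The smallest such exponent is 4, so the order of 7 is 4.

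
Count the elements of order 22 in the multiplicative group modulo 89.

10

φ(89) = 89 − 1 = 88 = 2^3 · 11.
(Z/89Z)^× is cyclic (|G| = 88); a cyclic group of order m has exactly φ(d) elements of each order d | m, and none otherwise.
22 = 2 · 11 divides 88, and φ(22) = 10.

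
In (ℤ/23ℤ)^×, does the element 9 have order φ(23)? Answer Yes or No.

No

φ(23) = 23 − 1 = 22 = 2 · 11.
9 is a primitive root mod 23 iff 9^(φ(23)/q) ≢ 1 for every prime q | φ(23), i.e. q ∈ {2, 11}.
9^11 ≡ 1 (mod 23)  [q = 2: ≡ 1 ✗]
9^2 ≡ 12 (mod 23)  [q = 11: ≢ 1 ✓]
Since 9^11 ≡ 1, the order of 9 divides 11 < 22, so 9 is not a primitive root.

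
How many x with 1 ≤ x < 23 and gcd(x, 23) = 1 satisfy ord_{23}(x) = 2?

1

φ(23) = 23 − 1 = 22 = 2 · 11.
In a cyclic group of order 22, there are φ(d) elements of order d for each divisor d of 22, and zero for non-divisors.
2 | 22, and φ(2) = 2 − 1 = 1.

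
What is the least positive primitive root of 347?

φ(347) = 347 − 1 = 346 = 2 · 173.
Test candidates g = 2, 3, … against the prime factors q ∈ {2, 173} of φ(347): g is a generator iff g^(346/q) ≢ 1 for every such q.
g = 2: 2^173 ≡ 346; 2^2 ≡ 4 — none is 1, so 2 is a primitive root.
So 2 is the smallest generator of (Z/347Z)^×.

2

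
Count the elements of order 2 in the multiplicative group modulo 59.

1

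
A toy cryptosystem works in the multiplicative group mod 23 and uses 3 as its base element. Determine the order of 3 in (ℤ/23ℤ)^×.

Since 3 ∈ (Z/23Z)^×, its order divides φ(23) = 23 − 1 = 22 = 2 · 11.
Divisors of 22: 1, 2, 11, 22.
Compute 3^d (mod 23) for the divisors d until we hit 1:
3^1 ≡ 3 (mod 23)
3^2 ≡ 9 (mod 23)
3^11 ≡ 1 (mod 23) ✓
So ord_23(3) = 11.

11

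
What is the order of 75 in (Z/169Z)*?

78

ord(75) | φ(169) = φ(13^2) = 13·(13−1) = 156 = 2^2 · 3 · 13.
Divisors of 156: 1, 2, 3, 4, 6, 12, 13, 26, 39, 52, 78, 156.
Compute 75^d (mod 169) for the divisors d until we hit 1:
75^1 ≡ 75 (mod 169)
75^2 ≡ 48 (mod 169)
75^3 ≡ 51 (mod 169)
75^4 ≡ 107 (mod 169)
75^6 ≡ 66 (mod 169)
75^12 ≡ 131 (mod 169)
75^13 ≡ 23 (mod 169)
75^26 ≡ 22 (mod 169)
75^39 ≡ 168 (mod 169)
75^52 ≡ 146 (mod 169)
75^78 ≡ 1 (mod 169) ✓
The smallest such exponent is 78, so the order of 75 is 78.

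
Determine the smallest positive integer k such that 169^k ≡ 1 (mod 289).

34

The order of 169 must divide φ(289) = φ(17^2) = 17·(17−1) = 272 = 2^4 · 17.
Divisors of 272: 1, 2, 4, 8, 16, 17, 34, 68, 136, 272.
Check 169^d mod 289 for each divisor in increasing order:
169^1 ≡ 169 (mod 289)
169^2 ≡ 239 (mod 289)
169^4 ≡ 188 (mod 289)
169^8 ≡ 86 (mod 289)
169^16 ≡ 171 (mod 289)
169^17 ≡ 288 (mod 289)
169^34 ≡ 1 (mod 289) ✓
The smallest such exponent is 34, so the order of 169 is 34.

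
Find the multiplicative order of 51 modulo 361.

342

ord(51) | φ(361) = φ(19^2) = 19·(19−1) = 342 = 2 · 3^2 · 19.
Divisors of 342: 1, 2, 3, 6, 9, 18, 19, 38, 57, 114, 171, 342.
Check 51^d mod 361 for each divisor in increasing order:
51^1 ≡ 51
51^2 ≡ 74
51^3 ≡ 164
51^6 ≡ 182
51^9 ≡ 246
51^18 ≡ 229
51^19 ≡ 127
51^38 ≡ 245
51^57 ≡ 69
51^114 ≡ 68
51^171 ≡ 360
51^342 ≡ 1
Hence ord(51) = 342.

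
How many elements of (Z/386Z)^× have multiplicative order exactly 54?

φ(386) = φ(2)·φ(193) = 1·192 = 192 = 2^6 · 3.
(Z/386Z)^× is cyclic (|G| = 192); a cyclic group of order m has exactly φ(d) elements of each order d | m, and none otherwise.
54 does not divide 192, so no element of (Z/386Z)^× has order 54.

0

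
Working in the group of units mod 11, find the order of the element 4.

5

By Lagrange's theorem, ord_11(4) divides φ(11) = 11 − 1 = 10 = 2 · 5.
Divisors of 10: 1, 2, 5, 10.
Evaluate successive powers at the divisors of 10:
4^1 ≡ 4 (mod 11)
4^2 ≡ 5 (mod 11)
4^5 ≡ 1 (mod 11) ✓
Hence ord(4) = 5.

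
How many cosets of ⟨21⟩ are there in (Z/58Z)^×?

By Lagrange's theorem, ord_58(21) divides φ(58) = φ(2)·φ(29) = 1·28 = 28 = 2^2 · 7.
Divisors of 28: 1, 2, 4, 7, 14, 28.
Compute 21^d (mod 58) for the divisors d until we hit 1:
21^1 ≡ 21 (mod 58)
21^2 ≡ 35 (mod 58)
21^4 ≡ 7 (mod 58)
21^7 ≡ 41 (mod 58)
21^14 ≡ 57 (mod 58)
21^28 ≡ 1 (mod 58) ✓
So ord_58(21) = 28, hence |⟨21⟩| = 28.
Index = |(Z/58Z)^×| / |⟨21⟩| = 28 / 28 = 1.

1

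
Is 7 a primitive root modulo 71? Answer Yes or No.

Yes

φ(71) = 71 − 1 = 70 = 2 · 5 · 7.
An element g generates (Z/71Z)^× iff g^(70/q) ≢ 1 (mod 71) for each prime q ∈ {2, 5, 7}.
7^35 ≡ 70 (mod 71)  [q = 2: ≢ 1 ✓]
7^14 ≡ 54 (mod 71)  [q = 5: ≢ 1 ✓]
7^10 ≡ 45 (mod 71)  [q = 7: ≢ 1 ✓]
None equal 1, so ord_71(7) = 70: 7 is a primitive root.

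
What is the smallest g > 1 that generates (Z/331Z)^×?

φ(331) = 331 − 1 = 330 = 2 · 3 · 5 · 11.
g is a primitive root iff g^(330/q) ≢ 1 (mod 331) for each prime q ∈ {2, 3, 5, 11}.
g = 2: 2^165 ≡ 330; 2^110 ≡ 299; 2^66 ≡ 64; 2^30 ≡ 1 — hits 1, so not a primitive root.
g = 3: 3^165 ≡ 330; 3^110 ≡ 299; 3^66 ≡ 64; 3^30 ≡ 270 — none is 1, so 3 is a primitive root.
Hence the least primitive root of 331 is 3.

3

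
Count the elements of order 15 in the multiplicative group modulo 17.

φ(17) = 17 − 1 = 16 = 2^4.
In a cyclic group of order 16, there are φ(d) elements of order d for each divisor d of 16, and zero for non-divisors.
15 does not divide 16, so no element of (Z/17Z)^× has order 15.

0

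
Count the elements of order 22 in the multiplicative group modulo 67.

φ(67) = 67 − 1 = 66 = 2 · 3 · 11.
In a cyclic group of order 66, there are φ(d) elements of order d for each divisor d of 66, and zero for non-divisors.
22 = 2 · 11 divides 66, and φ(22) = 10.

10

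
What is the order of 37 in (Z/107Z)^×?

Since 37 ∈ (Z/107Z)^×, its order divides φ(107) = 107 − 1 = 106 = 2 · 53.
Divisors of 106: 1, 2, 53, 106.
Compute 37^d (mod 107) for the divisors d until we hit 1:
37^1 ≡ 37 (mod 107)
37^2 ≡ 85 (mod 107)
37^53 ≡ 1 (mod 107) ✓
So ord_107(37) = 53.

53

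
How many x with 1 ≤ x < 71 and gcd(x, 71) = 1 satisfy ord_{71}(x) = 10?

4

φ(71) = 71 − 1 = 70 = 2 · 5 · 7.
(Z/71Z)^× is cyclic (|G| = 70); a cyclic group of order m has exactly φ(d) elements of each order d | m, and none otherwise.
10 = 2 · 5 divides 70, and φ(10) = 4.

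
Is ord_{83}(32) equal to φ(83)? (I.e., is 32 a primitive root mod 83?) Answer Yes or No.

φ(83) = 83 − 1 = 82 = 2 · 41.
It suffices to check that the order of 32 is not a proper divisor of 82: compute 32^(82/q) for q ∈ {2, 41}.
32^41 ≡ 82 (mod 83)  [q = 2: ≢ 1 ✓]
32^2 ≡ 28 (mod 83)  [q = 41: ≢ 1 ✓]
Every test exponent gives a nontrivial residue, hence 32 generates the full group.

Yes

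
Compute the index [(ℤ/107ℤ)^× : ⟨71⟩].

1

ord(71) | φ(107) = 107 − 1 = 106 = 2 · 53.
Divisors of 106: 1, 2, 53, 106.
Evaluate successive powers at the divisors of 106:
71^1 ≡ 71
71^2 ≡ 12
71^53 ≡ 106
71^106 ≡ 1
The order of 71 is 106, so the subgroup it generates has 106 elements.
Index = |(Z/107Z)^×| / |⟨71⟩| = 106 / 106 = 1.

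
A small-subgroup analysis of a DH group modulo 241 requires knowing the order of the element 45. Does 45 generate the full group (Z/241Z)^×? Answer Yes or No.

φ(241) = 241 − 1 = 240 = 2^4 · 3 · 5.
An element g generates (Z/241Z)^× iff g^(240/q) ≢ 1 (mod 241) for each prime q ∈ {2, 3, 5}.
45^120 ≡ 1 (mod 241)  [q = 2: ≡ 1 ✗]
45^80 ≡ 15 (mod 241)  [q = 3: ≢ 1 ✓]
45^48 ≡ 87 (mod 241)  [q = 5: ≢ 1 ✓]
The check at q = 2 fails, so 45 generates a proper subgroup.

No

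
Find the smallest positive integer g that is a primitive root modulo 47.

5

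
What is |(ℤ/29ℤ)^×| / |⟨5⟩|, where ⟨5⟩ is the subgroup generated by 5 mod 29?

2

Since 5 ∈ (Z/29Z)^×, its order divides φ(29) = 29 − 1 = 28 = 2^2 · 7.
Divisors of 28: 1, 2, 4, 7, 14, 28.
Check 5^d mod 29 for each divisor in increasing order:
5^1 ≡ 5 (mod 29)
5^2 ≡ 25 (mod 29)
5^4 ≡ 16 (mod 29)
5^7 ≡ 28 (mod 29)
5^14 ≡ 1 (mod 29) ✓
So ord_29(5) = 14, hence |⟨5⟩| = 14.
Index = |(Z/29Z)^×| / |⟨5⟩| = 28 / 14 = 2.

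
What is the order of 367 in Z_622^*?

The order of 367 must divide φ(622) = φ(2)·φ(311) = 1·310 = 310 = 2 · 5 · 31.
Divisors of 310: 1, 2, 5, 10, 31, 62, 155, 310.
Compute 367^d (mod 622) for the divisors d until we hit 1:
367^1 ≡ 367 (mod 622)
367^2 ≡ 337 (mod 622)
367^5 ≡ 225 (mod 622)
367^10 ≡ 243 (mod 622)
367^31 ≡ 317 (mod 622)
367^62 ≡ 347 (mod 622)
367^155 ≡ 1 (mod 622) ✓
The smallest such exponent is 155, so the order of 367 is 155.

155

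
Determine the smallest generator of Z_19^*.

φ(19) = 19 − 1 = 18 = 2 · 3^2.
Test candidates g = 2, 3, … against the prime factors q ∈ {2, 3} of φ(19): g is a generator iff g^(18/q) ≢ 1 for every such q.
g = 2: 2^9 ≡ 18; 2^6 ≡ 7 — none is 1, so 2 is a primitive root.
So 2 is the smallest generator of (Z/19Z)^×.

2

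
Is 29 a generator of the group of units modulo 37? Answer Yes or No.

φ(37) = 37 − 1 = 36 = 2^2 · 3^2.
Test 29^(36/q) mod 37 for each prime factor q of 36:
29^18 ≡ 36 (mod 37)  [q = 2: ≢ 1 ✓]
29^12 ≡ 1 (mod 37)  [q = 3: ≡ 1 ✗]
The check at q = 3 fails, so 29 generates a proper subgroup.

No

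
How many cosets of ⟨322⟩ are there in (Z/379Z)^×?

18

Since 322 ∈ (Z/379Z)^×, its order divides φ(379) = 379 − 1 = 378 = 2 · 3^3 · 7.
Divisors of 378: 1, 2, 3, 6, 7, 9, 14, 18, 21, 27, 42, 54, 63, 126, 189, 378.
Test each divisor d:
322^1 ≡ 322 (mod 379)
322^2 ≡ 217 (mod 379)
322^3 ≡ 138 (mod 379)
322^6 ≡ 94 (mod 379)
322^7 ≡ 327 (mod 379)
322^9 ≡ 86 (mod 379)
322^14 ≡ 51 (mod 379)
322^18 ≡ 195 (mod 379)
322^21 ≡ 1 (mod 379) ✓
The order of 322 is 21, so the subgroup it generates has 21 elements.
Index = |(Z/379Z)^×| / |⟨322⟩| = 378 / 21 = 18.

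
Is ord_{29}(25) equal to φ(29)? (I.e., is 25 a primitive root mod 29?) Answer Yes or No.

φ(29) = 29 − 1 = 28 = 2^2 · 7.
An element g generates (Z/29Z)^× iff g^(28/q) ≢ 1 (mod 29) for each prime q ∈ {2, 7}.
25^14 ≡ 1 (mod 29)  [q = 2: ≡ 1 ✗]
25^4 ≡ 24 (mod 29)  [q = 7: ≢ 1 ✓]
Since 25^14 ≡ 1, the order of 25 divides 14 < 28, so 25 is not a primitive root.

No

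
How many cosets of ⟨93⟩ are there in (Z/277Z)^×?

1

The order of 93 must divide φ(277) = 277 − 1 = 276 = 2^2 · 3 · 23.
Divisors of 276: 1, 2, 3, 4, 6, 12, 23, 46, 69, 92, 138, 276.
Compute 93^d (mod 277) for the divisors d until we hit 1:
93^1 ≡ 93 (mod 277)
93^2 ≡ 62 (mod 277)
93^3 ≡ 226 (mod 277)
93^4 ≡ 243 (mod 277)
93^6 ≡ 108 (mod 277)
93^12 ≡ 30 (mod 277)
93^23 ≡ 242 (mod 277)
93^46 ≡ 117 (mod 277)
93^69 ≡ 60 (mod 277)
93^92 ≡ 116 (mod 277)
93^138 ≡ 276 (mod 277)
93^276 ≡ 1 (mod 277) ✓
Thus |⟨93⟩| = ord(93) = 276.
The index is φ(277) / ord(93) = 276 / 276 = 1.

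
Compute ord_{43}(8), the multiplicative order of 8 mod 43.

14

The order of 8 must divide φ(43) = 43 − 1 = 42 = 2 · 3 · 7.
Divisors of 42: 1, 2, 3, 6, 7, 14, 21, 42.
Evaluate successive powers at the divisors of 42:
8^1 ≡ 8
8^2 ≡ 21
8^3 ≡ 39
8^6 ≡ 16
8^7 ≡ 42
8^14 ≡ 1
Hence ord(8) = 14.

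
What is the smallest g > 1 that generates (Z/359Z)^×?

φ(359) = 359 − 1 = 358 = 2 · 179.
g is a primitive root iff g^(358/q) ≢ 1 (mod 359) for each prime q ∈ {2, 179}.
g = 2: 2^179 ≡ 1 — hits 1, so not a primitive root.
g = 3: 3^179 ≡ 1 — hits 1, so not a primitive root.
g = 4: 4^179 ≡ 1 — hits 1, so not a primitive root.
g = 5: 5^179 ≡ 1 — hits 1, so not a primitive root.
g = 6: 6^179 ≡ 1 — hits 1, so not a primitive root.
g = 7: 7^179 ≡ 358; 7^2 ≡ 49 — none is 1, so 7 is a primitive root.
The smallest primitive root modulo 359 is 7.

7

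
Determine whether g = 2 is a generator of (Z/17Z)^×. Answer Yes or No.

φ(17) = 17 − 1 = 16 = 2^4.
It suffices to check that the order of 2 is not a proper divisor of 16: compute 2^(16/q) for q ∈ {2}.
2^8 ≡ 1 (mod 17)  [q = 2: ≡ 1 ✗]
The check at q = 2 fails, so 2 generates a proper subgroup.

No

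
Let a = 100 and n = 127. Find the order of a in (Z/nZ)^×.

By Lagrange's theorem, ord_127(100) divides φ(127) = 127 − 1 = 126 = 2 · 3^2 · 7.
Divisors of 126: 1, 2, 3, 6, 7, 9, 14, 18, 21, 42, 63, 126.
Check 100^d mod 127 for each divisor in increasing order:
100^1 ≡ 100 (mod 127)
100^2 ≡ 94 (mod 127)
100^3 ≡ 2 (mod 127)
100^6 ≡ 4 (mod 127)
100^7 ≡ 19 (mod 127)
100^9 ≡ 8 (mod 127)
100^14 ≡ 107 (mod 127)
100^18 ≡ 64 (mod 127)
100^21 ≡ 1 (mod 127) ✓
Hence ord(100) = 21.

21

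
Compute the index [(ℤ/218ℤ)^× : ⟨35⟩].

ord(35) | φ(218) = φ(2)·φ(109) = 1·108 = 108 = 2^2 · 3^3.
Divisors of 108: 1, 2, 3, 4, 6, 9, 12, 18, 27, 36, 54, 108.
Evaluate successive powers at the divisors of 108:
35^1 ≡ 35 (mod 218)
35^2 ≡ 135 (mod 218)
35^3 ≡ 147 (mod 218)
35^4 ≡ 131 (mod 218)
35^6 ≡ 27 (mod 218)
35^9 ≡ 45 (mod 218)
35^12 ≡ 75 (mod 218)
35^18 ≡ 63 (mod 218)
35^27 ≡ 1 (mod 218) ✓
Thus |⟨35⟩| = ord(35) = 27.
Index = |(Z/218Z)^×| / |⟨35⟩| = 108 / 27 = 4.

4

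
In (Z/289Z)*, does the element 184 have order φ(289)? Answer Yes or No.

Yes

φ(289) = φ(17^2) = 17·(17−1) = 272 = 2^4 · 17.
It suffices to check that the order of 184 is not a proper divisor of 272: compute 184^(272/q) for q ∈ {2, 17}.
184^136 ≡ 288 (mod 289)  [q = 2: ≢ 1 ✓]
184^16 ≡ 137 (mod 289)  [q = 17: ≢ 1 ✓]
None equal 1, so ord_289(184) = 272: 184 is a primitive root.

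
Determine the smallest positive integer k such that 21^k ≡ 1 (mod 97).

96

The order of 21 must divide φ(97) = 97 − 1 = 96 = 2^5 · 3.
Divisors of 96: 1, 2, 3, 4, 6, 8, 12, 16, 24, 32, 48, 96.
Evaluate successive powers at the divisors of 96:
21^1 ≡ 21 (mod 97)
21^2 ≡ 53 (mod 97)
21^3 ≡ 46 (mod 97)
21^4 ≡ 93 (mod 97)
21^6 ≡ 79 (mod 97)
21^8 ≡ 16 (mod 97)
21^12 ≡ 33 (mod 97)
21^16 ≡ 62 (mod 97)
21^24 ≡ 22 (mod 97)
21^32 ≡ 61 (mod 97)
21^48 ≡ 96 (mod 97)
21^96 ≡ 1 (mod 97) ✓
Therefore the multiplicative order of 21 modulo 97 is 96.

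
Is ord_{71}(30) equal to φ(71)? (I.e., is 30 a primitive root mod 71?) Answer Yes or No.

No

φ(71) = 71 − 1 = 70 = 2 · 5 · 7.
It suffices to check that the order of 30 is not a proper divisor of 70: compute 30^(70/q) for q ∈ {2, 5, 7}.
30^35 ≡ 1 (mod 71)  [q = 2: ≡ 1 ✗]
30^14 ≡ 1 (mod 71)  [q = 5: ≡ 1 ✗]
30^10 ≡ 20 (mod 71)  [q = 7: ≢ 1 ✓]
30^35 ≡ 1 shows ord(30) | 35, strictly less than φ(71); not a primitive root.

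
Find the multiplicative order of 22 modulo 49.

7

Since 22 ∈ (Z/49Z)^×, its order divides φ(49) = φ(7^2) = 7·(7−1) = 42 = 2 · 3 · 7.
Divisors of 42: 1, 2, 3, 6, 7, 14, 21, 42.
Check 22^d mod 49 for each divisor in increasing order:
22^1 ≡ 22 (mod 49)
22^2 ≡ 43 (mod 49)
22^3 ≡ 15 (mod 49)
22^6 ≡ 29 (mod 49)
22^7 ≡ 1 (mod 49) ✓
The smallest such exponent is 7, so the order of 22 is 7.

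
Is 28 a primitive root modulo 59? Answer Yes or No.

φ(59) = 59 − 1 = 58 = 2 · 29.
An element g generates (Z/59Z)^× iff g^(58/q) ≢ 1 (mod 59) for each prime q ∈ {2, 29}.
28^29 ≡ 1 (mod 59)  [q = 2: ≡ 1 ✗]
28^2 ≡ 17 (mod 59)  [q = 29: ≢ 1 ✓]
Since 28^29 ≡ 1, the order of 28 divides 29 < 58, so 28 is not a primitive root.

No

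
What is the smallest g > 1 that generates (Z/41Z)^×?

6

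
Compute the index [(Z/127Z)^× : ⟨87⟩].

6

The order of 87 must divide φ(127) = 127 − 1 = 126 = 2 · 3^2 · 7.
Divisors of 126: 1, 2, 3, 6, 7, 9, 14, 18, 21, 42, 63, 126.
Evaluate successive powers at the divisors of 126:
87^1 ≡ 87 (mod 127)
87^2 ≡ 76 (mod 127)
87^3 ≡ 8 (mod 127)
87^6 ≡ 64 (mod 127)
87^7 ≡ 107 (mod 127)
87^9 ≡ 4 (mod 127)
87^14 ≡ 19 (mod 127)
87^18 ≡ 16 (mod 127)
87^21 ≡ 1 (mod 127) ✓
Thus |⟨87⟩| = ord(87) = 21.
Index = |(Z/127Z)^×| / |⟨87⟩| = 126 / 21 = 6.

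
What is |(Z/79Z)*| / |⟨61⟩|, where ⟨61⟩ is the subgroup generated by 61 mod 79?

ord(61) | φ(79) = 79 − 1 = 78 = 2 · 3 · 13.
Divisors of 78: 1, 2, 3, 6, 13, 26, 39, 78.
Check 61^d mod 79 for each divisor in increasing order:
61^1 ≡ 61 (mod 79)
61^2 ≡ 8 (mod 79)
61^3 ≡ 14 (mod 79)
61^6 ≡ 38 (mod 79)
61^13 ≡ 78 (mod 79)
61^26 ≡ 1 (mod 79) ✓
So ord_79(61) = 26, hence |⟨61⟩| = 26.
[(Z/79Z)^× : ⟨61⟩] = 78/26 = 3.

3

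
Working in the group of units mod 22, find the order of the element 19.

The order of 19 must divide φ(22) = φ(2)·φ(11) = 1·10 = 10 = 2 · 5.
Divisors of 10: 1, 2, 5, 10.
Test each divisor d:
19^1 ≡ 19 (mod 22)
19^2 ≡ 9 (mod 22)
19^5 ≡ 21 (mod 22)
19^10 ≡ 1 (mod 22) ✓
The smallest such exponent is 10, so the order of 19 is 10.

10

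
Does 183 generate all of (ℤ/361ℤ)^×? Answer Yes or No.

φ(361) = φ(19^2) = 19·(19−1) = 342 = 2 · 3^2 · 19.
It suffices to check that the order of 183 is not a proper divisor of 342: compute 183^(342/q) for q ∈ {2, 3, 19}.
183^171 ≡ 360 (mod 361)  [q = 2: ≢ 1 ✓]
183^114 ≡ 1 (mod 361)  [q = 3: ≡ 1 ✗]
183^18 ≡ 172 (mod 361)  [q = 19: ≢ 1 ✓]
Since 183^114 ≡ 1, the order of 183 divides 114 < 342, so 183 is not a primitive root.

No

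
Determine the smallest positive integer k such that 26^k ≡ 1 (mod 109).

By Lagrange's theorem, ord_109(26) divides φ(109) = 109 − 1 = 108 = 2^2 · 3^3.
Divisors of 108: 1, 2, 3, 4, 6, 9, 12, 18, 27, 36, 54, 108.
Check 26^d mod 109 for each divisor in increasing order:
26^1 ≡ 26 (mod 109)
26^2 ≡ 22 (mod 109)
26^3 ≡ 27 (mod 109)
26^4 ≡ 48 (mod 109)
26^6 ≡ 75 (mod 109)
26^9 ≡ 63 (mod 109)
26^12 ≡ 66 (mod 109)
26^18 ≡ 45 (mod 109)
26^27 ≡ 1 (mod 109) ✓
The smallest such exponent is 27, so the order of 26 is 27.

27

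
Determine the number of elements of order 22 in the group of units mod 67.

φ(67) = 67 − 1 = 66 = 2 · 3 · 11.
(Z/67Z)^× is cyclic (|G| = 66); a cyclic group of order m has exactly φ(d) elements of each order d | m, and none otherwise.
22 = 2 · 11 divides 66, and φ(22) = 10.

10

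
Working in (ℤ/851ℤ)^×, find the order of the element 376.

ord(376) | φ(851) = φ(23·37) = (23−1)·(37−1) = 22·36 = 792 = 2^3 · 3^2 · 11.
Divisors of 792: 1, 2, 3, 4, 6, 8, 9, 11, 12, 18, 22, 24, 33, 36, 44, 66, 72, 88, 99, 132, 198, 264, 396, 792.
Compute 376^d (mod 851) for the divisors d until we hit 1:
376^1 ≡ 376 (mod 851)
376^2 ≡ 110 (mod 851)
376^3 ≡ 512 (mod 851)
376^4 ≡ 186 (mod 851)
376^6 ≡ 36 (mod 851)
376^8 ≡ 556 (mod 851)
376^9 ≡ 561 (mod 851)
376^11 ≡ 438 (mod 851)
376^12 ≡ 445 (mod 851)
376^18 ≡ 702 (mod 851)
376^22 ≡ 369 (mod 851)
376^24 ≡ 593 (mod 851)
376^33 ≡ 783 (mod 851)
376^36 ≡ 75 (mod 851)
376^44 ≡ 1 (mod 851) ✓
The smallest such exponent is 44, so the order of 376 is 44.

44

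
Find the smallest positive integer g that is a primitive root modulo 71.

φ(71) = 71 − 1 = 70 = 2 · 5 · 7.
g is a primitive root iff g^(70/q) ≢ 1 (mod 71) for each prime q ∈ {2, 5, 7}.
g = 2: 2^35 ≡ 1 — hits 1, so not a primitive root.
g = 3: 3^35 ≡ 1 — hits 1, so not a primitive root.
g = 4: 4^35 ≡ 1 — hits 1, so not a primitive root.
g = 5: 5^35 ≡ 1 — hits 1, so not a primitive root.
g = 6: 6^35 ≡ 1 — hits 1, so not a primitive root.
g = 7: 7^35 ≡ 70; 7^14 ≡ 54; 7^10 ≡ 45 — none is 1, so 7 is a primitive root.
The smallest primitive root modulo 71 is 7.

7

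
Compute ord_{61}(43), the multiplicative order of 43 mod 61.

By Lagrange's theorem, ord_61(43) divides φ(61) = 61 − 1 = 60 = 2^2 · 3 · 5.
Divisors of 60: 1, 2, 3, 4, 5, 6, 10, 12, 15, 20, 30, 60.
Test each divisor d:
43^1 ≡ 43 (mod 61)
43^2 ≡ 19 (mod 61)
43^3 ≡ 24 (mod 61)
43^4 ≡ 56 (mod 61)
43^5 ≡ 29 (mod 61)
43^6 ≡ 27 (mod 61)
43^10 ≡ 48 (mod 61)
43^12 ≡ 58 (mod 61)
43^15 ≡ 50 (mod 61)
43^20 ≡ 47 (mod 61)
43^30 ≡ 60 (mod 61)
43^60 ≡ 1 (mod 61) ✓
Therefore the multiplicative order of 43 modulo 61 is 60.

60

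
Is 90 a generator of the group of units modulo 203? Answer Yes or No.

No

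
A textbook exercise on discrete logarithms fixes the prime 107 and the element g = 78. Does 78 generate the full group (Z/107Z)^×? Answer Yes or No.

Yes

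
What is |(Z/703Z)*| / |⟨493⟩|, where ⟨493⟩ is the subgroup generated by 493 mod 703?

36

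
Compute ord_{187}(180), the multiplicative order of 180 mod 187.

By Lagrange's theorem, ord_187(180) divides φ(187) = φ(11·17) = (11−1)·(17−1) = 10·16 = 160 = 2^5 · 5.
Divisors of 160: 1, 2, 4, 5, 8, 10, 16, 20, 32, 40, 80, 160.
Test each divisor d:
180^1 ≡ 180 (mod 187)
180^2 ≡ 49 (mod 187)
180^4 ≡ 157 (mod 187)
180^5 ≡ 23 (mod 187)
180^8 ≡ 152 (mod 187)
180^10 ≡ 155 (mod 187)
180^16 ≡ 103 (mod 187)
180^20 ≡ 89 (mod 187)
180^32 ≡ 137 (mod 187)
180^40 ≡ 67 (mod 187)
180^80 ≡ 1 (mod 187) ✓
Hence ord(180) = 80.

80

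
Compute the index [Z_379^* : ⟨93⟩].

Since 93 ∈ (Z/379Z)^×, its order divides φ(379) = 379 − 1 = 378 = 2 · 3^3 · 7.
Divisors of 378: 1, 2, 3, 6, 7, 9, 14, 18, 21, 27, 42, 54, 63, 126, 189, 378.
Evaluate successive powers at the divisors of 378:
93^1 ≡ 93 (mod 379)
93^2 ≡ 311 (mod 379)
93^3 ≡ 119 (mod 379)
93^6 ≡ 138 (mod 379)
93^7 ≡ 327 (mod 379)
93^9 ≡ 125 (mod 379)
93^14 ≡ 51 (mod 379)
93^18 ≡ 86 (mod 379)
93^21 ≡ 1 (mod 379) ✓
So ord_379(93) = 21, hence |⟨93⟩| = 21.
The index is φ(379) / ord(93) = 378 / 21 = 18.

18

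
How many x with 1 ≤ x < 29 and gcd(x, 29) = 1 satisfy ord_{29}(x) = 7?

6

φ(29) = 29 − 1 = 28 = 2^2 · 7.
Since (Z/29Z)^× is cyclic of order 28, the number of elements of order d is φ(d) when d | 28 and 0 otherwise.
7 | 28, and φ(7) = 7 − 1 = 6.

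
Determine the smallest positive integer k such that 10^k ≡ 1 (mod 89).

The order of 10 must divide φ(89) = 89 − 1 = 88 = 2^3 · 11.
Divisors of 88: 1, 2, 4, 8, 11, 22, 44, 88.
Evaluate successive powers at the divisors of 88:
10^1 ≡ 10
10^2 ≡ 11
10^4 ≡ 32
10^8 ≡ 45
10^11 ≡ 55
10^22 ≡ 88
10^44 ≡ 1
Hence ord(10) = 44.

44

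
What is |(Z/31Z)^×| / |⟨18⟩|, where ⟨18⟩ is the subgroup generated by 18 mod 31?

The order of 18 must divide φ(31) = 31 − 1 = 30 = 2 · 3 · 5.
Divisors of 30: 1, 2, 3, 5, 6, 10, 15, 30.
Evaluate successive powers at the divisors of 30:
18^1 ≡ 18
18^2 ≡ 14
18^3 ≡ 4
18^5 ≡ 25
18^6 ≡ 16
18^10 ≡ 5
18^15 ≡ 1
The order of 18 is 15, so the subgroup it generates has 15 elements.
The index is φ(31) / ord(18) = 30 / 15 = 2.

2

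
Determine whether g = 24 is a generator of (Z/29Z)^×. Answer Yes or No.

No

φ(29) = 29 − 1 = 28 = 2^2 · 7.
24 is a primitive root mod 29 iff 24^(φ(29)/q) ≢ 1 for every prime q | φ(29), i.e. q ∈ {2, 7}.
24^14 ≡ 1 (mod 29)  [q = 2: ≡ 1 ✗]
24^4 ≡ 16 (mod 29)  [q = 7: ≢ 1 ✓]
24^14 ≡ 1 shows ord(24) | 14, strictly less than φ(29); not a primitive root.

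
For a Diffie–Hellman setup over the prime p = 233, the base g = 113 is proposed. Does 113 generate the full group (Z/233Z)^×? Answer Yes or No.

No

φ(233) = 233 − 1 = 232 = 2^3 · 29.
It suffices to check that the order of 113 is not a proper divisor of 232: compute 113^(232/q) for q ∈ {2, 29}.
113^116 ≡ 1 (mod 233)  [q = 2: ≡ 1 ✗]
113^8 ≡ 128 (mod 233)  [q = 29: ≢ 1 ✓]
Since 113^116 ≡ 1, the order of 113 divides 116 < 232, so 113 is not a primitive root.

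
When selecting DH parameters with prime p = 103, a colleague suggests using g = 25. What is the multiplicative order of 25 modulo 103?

51

Since 25 ∈ (Z/103Z)^×, its order divides φ(103) = 103 − 1 = 102 = 2 · 3 · 17.
Divisors of 102: 1, 2, 3, 6, 17, 34, 51, 102.
Evaluate successive powers at the divisors of 102:
25^1 ≡ 25 (mod 103)
25^2 ≡ 7 (mod 103)
25^3 ≡ 72 (mod 103)
25^6 ≡ 34 (mod 103)
25^17 ≡ 56 (mod 103)
25^34 ≡ 46 (mod 103)
25^51 ≡ 1 (mod 103) ✓
So ord_103(25) = 51.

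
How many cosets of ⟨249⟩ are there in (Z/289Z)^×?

Since 249 ∈ (Z/289Z)^×, its order divides φ(289) = φ(17^2) = 17·(17−1) = 272 = 2^4 · 17.
Divisors of 272: 1, 2, 4, 8, 16, 17, 34, 68, 136, 272.
Evaluate successive powers at the divisors of 272:
249^1 ≡ 249 (mod 289)
249^2 ≡ 155 (mod 289)
249^4 ≡ 38 (mod 289)
249^8 ≡ 288 (mod 289)
249^16 ≡ 1 (mod 289) ✓
Thus |⟨249⟩| = ord(249) = 16.
The index is φ(289) / ord(249) = 272 / 16 = 17.

17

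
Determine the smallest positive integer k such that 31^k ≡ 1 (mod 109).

Since 31 ∈ (Z/109Z)^×, its order divides φ(109) = 109 − 1 = 108 = 2^2 · 3^3.
Divisors of 108: 1, 2, 3, 4, 6, 9, 12, 18, 27, 36, 54, 108.
Evaluate successive powers at the divisors of 108:
31^1 ≡ 31
31^2 ≡ 89
31^3 ≡ 34
31^4 ≡ 73
31^6 ≡ 66
31^9 ≡ 64
31^12 ≡ 105
31^18 ≡ 63
31^27 ≡ 108
31^36 ≡ 45
31^54 ≡ 1
The smallest such exponent is 54, so the order of 31 is 54.

54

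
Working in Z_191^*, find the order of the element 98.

95

The order of 98 must divide φ(191) = 191 − 1 = 190 = 2 · 5 · 19.
Divisors of 190: 1, 2, 5, 10, 19, 38, 95, 190.
Compute 98^d (mod 191) for the divisors d until we hit 1:
98^1 ≡ 98 (mod 191)
98^2 ≡ 54 (mod 191)
98^5 ≡ 32 (mod 191)
98^10 ≡ 69 (mod 191)
98^19 ≡ 109 (mod 191)
98^38 ≡ 39 (mod 191)
98^95 ≡ 1 (mod 191) ✓
So ord_191(98) = 95.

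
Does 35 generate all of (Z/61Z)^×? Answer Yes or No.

Yes

φ(61) = 61 − 1 = 60 = 2^2 · 3 · 5.
An element g generates (Z/61Z)^× iff g^(60/q) ≢ 1 (mod 61) for each prime q ∈ {2, 3, 5}.
35^30 ≡ 60 (mod 61)  [q = 2: ≢ 1 ✓]
35^20 ≡ 13 (mod 61)  [q = 3: ≢ 1 ✓]
35^12 ≡ 9 (mod 61)  [q = 5: ≢ 1 ✓]
None equal 1, so ord_61(35) = 60: 35 is a primitive root.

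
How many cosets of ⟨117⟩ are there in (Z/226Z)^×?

8

The order of 117 must divide φ(226) = φ(2)·φ(113) = 1·112 = 112 = 2^4 · 7.
Divisors of 112: 1, 2, 4, 7, 8, 14, 16, 28, 56, 112.
Evaluate successive powers at the divisors of 112:
117^1 ≡ 117
117^2 ≡ 129
117^4 ≡ 143
117^7 ≡ 225
117^8 ≡ 109
117^14 ≡ 1
Thus |⟨117⟩| = ord(117) = 14.
The index is φ(226) / ord(117) = 112 / 14 = 8.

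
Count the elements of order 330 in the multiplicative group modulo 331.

φ(331) = 331 − 1 = 330 = 2 · 3 · 5 · 11.
Since (Z/331Z)^× is cyclic of order 330, the number of elements of order d is φ(d) when d | 330 and 0 otherwise.
330 = 2 · 3 · 5 · 11 divides 330, and φ(330) = 80.

80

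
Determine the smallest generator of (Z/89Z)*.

φ(89) = 89 − 1 = 88 = 2^3 · 11.
g is a primitive root iff g^(88/q) ≢ 1 (mod 89) for each prime q ∈ {2, 11}.
g = 2: 2^44 ≡ 1 — hits 1, so not a primitive root.
g = 3: 3^44 ≡ 88; 3^8 ≡ 64 — none is 1, so 3 is a primitive root.
The smallest primitive root modulo 89 is 3.

3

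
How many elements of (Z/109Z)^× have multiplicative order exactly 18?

6

φ(109) = 109 − 1 = 108 = 2^2 · 3^3.
In a cyclic group of order 108, there are φ(d) elements of order d for each divisor d of 108, and zero for non-divisors.
18 = 2 · 3^2 divides 108, and φ(18) = 6.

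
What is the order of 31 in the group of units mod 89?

The order of 31 must divide φ(89) = 89 − 1 = 88 = 2^3 · 11.
Divisors of 88: 1, 2, 4, 8, 11, 22, 44, 88.
Compute 31^d (mod 89) for the divisors d until we hit 1:
31^1 ≡ 31
31^2 ≡ 71
31^4 ≡ 57
31^8 ≡ 45
31^11 ≡ 77
31^22 ≡ 55
31^44 ≡ 88
31^88 ≡ 1
The smallest such exponent is 88, so the order of 31 is 88.

88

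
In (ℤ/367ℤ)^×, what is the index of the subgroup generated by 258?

By Lagrange's theorem, ord_367(258) divides φ(367) = 367 − 1 = 366 = 2 · 3 · 61.
Divisors of 366: 1, 2, 3, 6, 61, 122, 183, 366.
Evaluate successive powers at the divisors of 366:
258^1 ≡ 258 (mod 367)
258^2 ≡ 137 (mod 367)
258^3 ≡ 114 (mod 367)
258^6 ≡ 151 (mod 367)
258^61 ≡ 1 (mod 367) ✓
Thus |⟨258⟩| = ord(258) = 61.
[(Z/367Z)^× : ⟨258⟩] = 366/61 = 6.

6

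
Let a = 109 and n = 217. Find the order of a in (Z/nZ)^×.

Since 109 ∈ (Z/217Z)^×, its order divides φ(217) = φ(7·31) = (7−1)·(31−1) = 6·30 = 180 = 2^2 · 3^2 · 5.
Divisors of 180: 1, 2, 3, 4, 5, 6, 9, 10, 12, 15, 18, 20, 30, 36, 45, 60, 90, 180.
Check 109^d mod 217 for each divisor in increasing order:
109^1 ≡ 109 (mod 217)
109^2 ≡ 163 (mod 217)
109^3 ≡ 190 (mod 217)
109^4 ≡ 95 (mod 217)
109^5 ≡ 156 (mod 217)
109^6 ≡ 78 (mod 217)
109^9 ≡ 64 (mod 217)
109^10 ≡ 32 (mod 217)
109^12 ≡ 8 (mod 217)
109^15 ≡ 1 (mod 217) ✓
So ord_217(109) = 15.

15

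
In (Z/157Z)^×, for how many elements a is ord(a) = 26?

12

φ(157) = 157 − 1 = 156 = 2^2 · 3 · 13.
(Z/157Z)^× is cyclic (|G| = 156); a cyclic group of order m has exactly φ(d) elements of each order d | m, and none otherwise.
26 = 2 · 13 divides 156, and φ(26) = 12.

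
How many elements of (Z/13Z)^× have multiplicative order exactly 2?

1

φ(13) = 13 − 1 = 12 = 2^2 · 3.
Since (Z/13Z)^× is cyclic of order 12, the number of elements of order d is φ(d) when d | 12 and 0 otherwise.
2 | 12, and φ(2) = 2 − 1 = 1.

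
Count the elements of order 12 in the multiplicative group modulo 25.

φ(25) = φ(5^2) = 5·(5−1) = 20 = 2^2 · 5.
Since (Z/25Z)^× is cyclic of order 20, the number of elements of order d is φ(d) when d | 20 and 0 otherwise.
Since 12 ∤ 20, the count is 0.

0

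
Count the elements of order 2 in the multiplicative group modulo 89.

1

φ(89) = 89 − 1 = 88 = 2^3 · 11.
(Z/89Z)^× is cyclic (|G| = 88); a cyclic group of order m has exactly φ(d) elements of each order d | m, and none otherwise.
2 | 88, and φ(2) = 2 − 1 = 1.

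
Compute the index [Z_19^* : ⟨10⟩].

1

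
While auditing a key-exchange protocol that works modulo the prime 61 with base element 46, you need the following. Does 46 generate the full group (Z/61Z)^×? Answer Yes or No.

φ(61) = 61 − 1 = 60 = 2^2 · 3 · 5.
Test 46^(60/q) mod 61 for each prime factor q of 60:
46^30 ≡ 1 (mod 61)  [q = 2: ≡ 1 ✗]
46^20 ≡ 47 (mod 61)  [q = 3: ≢ 1 ✓]
46^12 ≡ 58 (mod 61)  [q = 5: ≢ 1 ✓]
The check at q = 2 fails, so 46 generates a proper subgroup.

No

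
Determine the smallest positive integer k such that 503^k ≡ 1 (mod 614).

153

The order of 503 must divide φ(614) = φ(2)·φ(307) = 1·306 = 306 = 2 · 3^2 · 17.
Divisors of 306: 1, 2, 3, 6, 9, 17, 18, 34, 51, 102, 153, 306.
Check 503^d mod 614 for each divisor in increasing order:
503^1 ≡ 503 (mod 614)
503^2 ≡ 41 (mod 614)
503^3 ≡ 361 (mod 614)
503^6 ≡ 153 (mod 614)
503^9 ≡ 587 (mod 614)
503^17 ≡ 93 (mod 614)
503^18 ≡ 115 (mod 614)
503^34 ≡ 53 (mod 614)
503^51 ≡ 17 (mod 614)
503^102 ≡ 289 (mod 614)
503^153 ≡ 1 (mod 614) ✓
The smallest such exponent is 153, so the order of 503 is 153.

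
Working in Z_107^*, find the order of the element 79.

ord(79) | φ(107) = 107 − 1 = 106 = 2 · 53.
Divisors of 106: 1, 2, 53, 106.
Compute 79^d (mod 107) for the divisors d until we hit 1:
79^1 ≡ 79 (mod 107)
79^2 ≡ 35 (mod 107)
79^53 ≡ 1 (mod 107) ✓
The smallest such exponent is 53, so the order of 79 is 53.

53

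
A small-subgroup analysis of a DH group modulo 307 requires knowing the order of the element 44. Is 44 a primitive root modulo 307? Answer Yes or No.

No

φ(307) = 307 − 1 = 306 = 2 · 3^2 · 17.
44 is a primitive root mod 307 iff 44^(φ(307)/q) ≢ 1 for every prime q | φ(307), i.e. q ∈ {2, 3, 17}.
44^153 ≡ 1 (mod 307)  [q = 2: ≡ 1 ✗]
44^102 ≡ 289 (mod 307)  [q = 3: ≢ 1 ✓]
44^18 ≡ 24 (mod 307)  [q = 17: ≢ 1 ✓]
44^153 ≡ 1 shows ord(44) | 153, strictly less than φ(307); not a primitive root.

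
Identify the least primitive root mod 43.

3

φ(43) = 43 − 1 = 42 = 2 · 3 · 7.
Test candidates g = 2, 3, … against the prime factors q ∈ {2, 3, 7} of φ(43): g is a generator iff g^(42/q) ≢ 1 for every such q.
g = 2: 2^21 ≡ 42; 2^14 ≡ 1 — hits 1, so not a primitive root.
g = 3: 3^21 ≡ 42; 3^14 ≡ 36; 3^6 ≡ 41 — none is 1, so 3 is a primitive root.
So 3 is the smallest generator of (Z/43Z)^×.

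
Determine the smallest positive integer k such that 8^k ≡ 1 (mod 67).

By Lagrange's theorem, ord_67(8) divides φ(67) = 67 − 1 = 66 = 2 · 3 · 11.
Divisors of 66: 1, 2, 3, 6, 11, 22, 33, 66.
Check 8^d mod 67 for each divisor in increasing order:
8^1 ≡ 8 (mod 67)
8^2 ≡ 64 (mod 67)
8^3 ≡ 43 (mod 67)
8^6 ≡ 40 (mod 67)
8^11 ≡ 66 (mod 67)
8^22 ≡ 1 (mod 67) ✓
So ord_67(8) = 22.

22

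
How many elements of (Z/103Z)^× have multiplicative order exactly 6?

2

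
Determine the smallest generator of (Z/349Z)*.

2

φ(349) = 349 − 1 = 348 = 2^2 · 3 · 29.
g is a primitive root iff g^(348/q) ≢ 1 (mod 349) for each prime q ∈ {2, 3, 29}.
g = 2: 2^174 ≡ 348; 2^116 ≡ 226; 2^12 ≡ 257 — none is 1, so 2 is a primitive root.
Hence the least primitive root of 349 is 2.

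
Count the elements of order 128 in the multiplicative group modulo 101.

0

φ(101) = 101 − 1 = 100 = 2^2 · 5^2.
(Z/101Z)^× is cyclic (|G| = 100); a cyclic group of order m has exactly φ(d) elements of each order d | m, and none otherwise.
128 does not divide 100, so no element of (Z/101Z)^× has order 128.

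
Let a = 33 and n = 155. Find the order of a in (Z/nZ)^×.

By Lagrange's theorem, ord_155(33) divides φ(155) = φ(5·31) = (5−1)·(31−1) = 4·30 = 120 = 2^3 · 3 · 5.
Divisors of 120: 1, 2, 3, 4, 5, 6, 8, 10, 12, 15, 20, 24, 30, 40, 60, 120.
Check 33^d mod 155 for each divisor in increasing order:
33^1 ≡ 33 (mod 155)
33^2 ≡ 4 (mod 155)
33^3 ≡ 132 (mod 155)
33^4 ≡ 16 (mod 155)
33^5 ≡ 63 (mod 155)
33^6 ≡ 64 (mod 155)
33^8 ≡ 101 (mod 155)
33^10 ≡ 94 (mod 155)
33^12 ≡ 66 (mod 155)
33^15 ≡ 32 (mod 155)
33^20 ≡ 1 (mod 155) ✓
The smallest such exponent is 20, so the order of 33 is 20.

20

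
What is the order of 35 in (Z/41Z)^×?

By Lagrange's theorem, ord_41(35) divides φ(41) = 41 − 1 = 40 = 2^3 · 5.
Divisors of 40: 1, 2, 4, 5, 8, 10, 20, 40.
Compute 35^d (mod 41) for the divisors d until we hit 1:
35^1 ≡ 35 (mod 41)
35^2 ≡ 36 (mod 41)
35^4 ≡ 25 (mod 41)
35^5 ≡ 14 (mod 41)
35^8 ≡ 10 (mod 41)
35^10 ≡ 32 (mod 41)
35^20 ≡ 40 (mod 41)
35^40 ≡ 1 (mod 41) ✓
So ord_41(35) = 40.

40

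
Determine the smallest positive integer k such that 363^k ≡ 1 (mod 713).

ord(363) | φ(713) = φ(23·31) = (23−1)·(31−1) = 22·30 = 660 = 2^2 · 3 · 5 · 11.
Divisors of 660: 1, 2, 3, 4, 5, 6, 10, 11, 12, 15, 20, 22, 30, 33, 44, 55, 60, 66, 110, 132, 165, 220, 330, 660.
Compute 363^d (mod 713) for the divisors d until we hit 1:
363^1 ≡ 363 (mod 713)
363^2 ≡ 577 (mod 713)
363^3 ≡ 542 (mod 713)
363^4 ≡ 671 (mod 713)
363^5 ≡ 440 (mod 713)
363^6 ≡ 8 (mod 713)
363^10 ≡ 377 (mod 713)
363^11 ≡ 668 (mod 713)
363^12 ≡ 64 (mod 713)
363^15 ≡ 464 (mod 713)
363^20 ≡ 242 (mod 713)
363^22 ≡ 599 (mod 713)
363^30 ≡ 683 (mod 713)
363^33 ≡ 139 (mod 713)
363^44 ≡ 162 (mod 713)
363^55 ≡ 553 (mod 713)
363^60 ≡ 187 (mod 713)
363^66 ≡ 70 (mod 713)
363^110 ≡ 645 (mod 713)
363^132 ≡ 622 (mod 713)
363^165 ≡ 185 (mod 713)
363^220 ≡ 346 (mod 713)
363^330 ≡ 1 (mod 713) ✓
Hence ord(363) = 330.

330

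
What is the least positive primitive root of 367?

6

φ(367) = 367 − 1 = 366 = 2 · 3 · 61.
Test candidates g = 2, 3, … against the prime factors q ∈ {2, 3, 61} of φ(367): g is a generator iff g^(366/q) ≢ 1 for every such q.
g = 2: 2^183 ≡ 1 — hits 1, so not a primitive root.
g = 3: 3^183 ≡ 366; 3^122 ≡ 1 — hits 1, so not a primitive root.
g = 4: 4^183 ≡ 1 — hits 1, so not a primitive root.
g = 5: 5^183 ≡ 366; 5^122 ≡ 1 — hits 1, so not a primitive root.
g = 6: 6^183 ≡ 366; 6^122 ≡ 283; 6^6 ≡ 47 — none is 1, so 6 is a primitive root.
Hence the least primitive root of 367 is 6.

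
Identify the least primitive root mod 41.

φ(41) = 41 − 1 = 40 = 2^3 · 5.
g is a primitive root iff g^(40/q) ≢ 1 (mod 41) for each prime q ∈ {2, 5}.
g = 2: 2^20 ≡ 1 — hits 1, so not a primitive root.
g = 3: 3^20 ≡ 40; 3^8 ≡ 1 — hits 1, so not a primitive root.
g = 4: 4^20 ≡ 1 — hits 1, so not a primitive root.
g = 5: 5^20 ≡ 1 — hits 1, so not a primitive root.
g = 6: 6^20 ≡ 40; 6^8 ≡ 10 — none is 1, so 6 is a primitive root.
So 6 is the smallest generator of (Z/41Z)^×.

6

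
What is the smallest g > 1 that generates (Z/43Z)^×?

φ(43) = 43 − 1 = 42 = 2 · 3 · 7.
Test candidates g = 2, 3, … against the prime factors q ∈ {2, 3, 7} of φ(43): g is a generator iff g^(42/q) ≢ 1 for every such q.
g = 2: 2^21 ≡ 42; 2^14 ≡ 1 — hits 1, so not a primitive root.
g = 3: 3^21 ≡ 42; 3^14 ≡ 36; 3^6 ≡ 41 — none is 1, so 3 is a primitive root.
The smallest primitive root modulo 43 is 3.

3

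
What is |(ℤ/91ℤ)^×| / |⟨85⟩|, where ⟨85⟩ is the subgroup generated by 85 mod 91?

ord(85) | φ(91) = φ(7·13) = (7−1)·(13−1) = 6·12 = 72 = 2^3 · 3^2.
Divisors of 72: 1, 2, 3, 4, 6, 8, 9, 12, 18, 24, 36, 72.
Compute 85^d (mod 91) for the divisors d until we hit 1:
85^1 ≡ 85 (mod 91)
85^2 ≡ 36 (mod 91)
85^3 ≡ 57 (mod 91)
85^4 ≡ 22 (mod 91)
85^6 ≡ 64 (mod 91)
85^8 ≡ 29 (mod 91)
85^9 ≡ 8 (mod 91)
85^12 ≡ 1 (mod 91) ✓
So ord_91(85) = 12, hence |⟨85⟩| = 12.
[(Z/91Z)^× : ⟨85⟩] = 72/12 = 6.

6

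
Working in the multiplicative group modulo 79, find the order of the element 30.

78

ord(30) | φ(79) = 79 − 1 = 78 = 2 · 3 · 13.
Divisors of 78: 1, 2, 3, 6, 13, 26, 39, 78.
Test each divisor d:
30^1 ≡ 30
30^2 ≡ 31
30^3 ≡ 61
30^6 ≡ 8
30^13 ≡ 24
30^26 ≡ 23
30^39 ≡ 78
30^78 ≡ 1
So ord_79(30) = 78.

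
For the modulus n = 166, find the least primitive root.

5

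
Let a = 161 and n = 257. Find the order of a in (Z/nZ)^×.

256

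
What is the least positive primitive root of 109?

φ(109) = 109 − 1 = 108 = 2^2 · 3^3.
Test candidates g = 2, 3, … against the prime factors q ∈ {2, 3} of φ(109): g is a generator iff g^(108/q) ≢ 1 for every such q.
g = 2: 2^54 ≡ 108; 2^36 ≡ 1 — hits 1, so not a primitive root.
g = 3: 3^54 ≡ 1 — hits 1, so not a primitive root.
g = 4: 4^54 ≡ 1 — hits 1, so not a primitive root.
g = 5: 5^54 ≡ 1 — hits 1, so not a primitive root.
g = 6: 6^54 ≡ 108; 6^36 ≡ 63 — none is 1, so 6 is a primitive root.
Hence the least primitive root of 109 is 6.

6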